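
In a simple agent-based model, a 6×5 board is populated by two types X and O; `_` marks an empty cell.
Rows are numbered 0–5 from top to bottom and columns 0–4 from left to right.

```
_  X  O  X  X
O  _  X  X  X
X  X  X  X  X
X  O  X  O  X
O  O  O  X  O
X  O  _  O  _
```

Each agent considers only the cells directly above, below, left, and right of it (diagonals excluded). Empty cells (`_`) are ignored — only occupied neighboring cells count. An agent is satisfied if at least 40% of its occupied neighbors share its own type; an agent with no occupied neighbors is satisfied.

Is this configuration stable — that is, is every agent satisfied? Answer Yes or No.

No

(0,1)X 0/1 unhappy
(0,2)O 0/3 unhappy
(0,3)X 2/3 ok
(0,4)X 2/2 ok
(1,0)O 0/1 unhappy
(1,2)X 2/3 ok
(1,3)X 4/4 ok
(1,4)X 3/3 ok
(2,0)X 2/3 ok
(2,1)X 2/3 ok
(2,2)X 4/4 ok
(2,3)X 3/4 ok
(2,4)X 3/3 ok
(3,0)X 1/3 unhappy
(3,1)O 1/4 unhappy
(3,2)X 1/4 unhappy
(3,3)O 0/4 unhappy
(3,4)X 1/3 unhappy
(4,0)O 1/3 unhappy
(4,1)O 4/4 ok
(4,2)O 1/3 unhappy
(4,3)X 0/4 unhappy
(4,4)O 0/2 unhappy
(5,0)X 0/2 unhappy
(5,1)O 1/2 ok
(5,3)O 0/1 unhappy
For instance (0,1) has only 0/1 same-type neighbors, below 2/5.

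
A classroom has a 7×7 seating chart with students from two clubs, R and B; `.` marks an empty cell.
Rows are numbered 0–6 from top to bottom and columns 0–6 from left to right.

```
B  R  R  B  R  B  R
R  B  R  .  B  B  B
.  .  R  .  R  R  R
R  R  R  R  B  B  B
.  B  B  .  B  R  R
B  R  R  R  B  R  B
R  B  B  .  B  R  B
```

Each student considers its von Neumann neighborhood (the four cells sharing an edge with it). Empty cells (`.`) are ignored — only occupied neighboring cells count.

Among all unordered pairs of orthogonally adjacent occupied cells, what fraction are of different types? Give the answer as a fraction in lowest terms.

36/61

Scan each occupied cell's neighbors to the right and below so each pair is counted once.
From row 0: 9 unlike of 12 pairs (running 9/12).
From row 1: 5 unlike of 8 pairs (running 14/20).
From row 2: 3 unlike of 6 pairs (running 17/26).
From row 3: 5 unlike of 11 pairs (running 22/37).
From row 4: 4 unlike of 8 pairs (running 26/45).
From row 5: 7 unlike of 12 pairs (running 33/57).
From row 6: 3 unlike of 4 pairs (running 36/61).
Total adjacent occupied pairs: 61; unlike-type pairs: 36.
36/61 is already in lowest terms.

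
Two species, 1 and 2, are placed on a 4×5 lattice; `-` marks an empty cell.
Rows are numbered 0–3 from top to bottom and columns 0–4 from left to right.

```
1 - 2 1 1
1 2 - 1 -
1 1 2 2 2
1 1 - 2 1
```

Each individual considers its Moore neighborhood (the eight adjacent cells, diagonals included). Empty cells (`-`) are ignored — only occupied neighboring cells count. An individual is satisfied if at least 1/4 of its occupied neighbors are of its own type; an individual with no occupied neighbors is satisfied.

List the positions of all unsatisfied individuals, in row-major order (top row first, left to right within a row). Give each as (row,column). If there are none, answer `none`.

(0,0)1 1/2 ✓
(0,2)2 1/3 ✓
(0,3)1 2/3 ✓
(0,4)1 2/2 ✓
(1,0)1 3/4 ✓
(1,1)2 2/6 ✓
(1,3)1 2/6 ✓
(2,0)1 4/5 ✓
(2,1)1 4/6 ✓
(2,2)2 3/6 ✓
(2,3)2 3/5 ✓
(2,4)2 2/4 ✓
(3,0)1 3/3 ✓
(3,1)1 3/4 ✓
(3,3)2 3/4 ✓
(3,4)1 0/3 ✗

(3,4)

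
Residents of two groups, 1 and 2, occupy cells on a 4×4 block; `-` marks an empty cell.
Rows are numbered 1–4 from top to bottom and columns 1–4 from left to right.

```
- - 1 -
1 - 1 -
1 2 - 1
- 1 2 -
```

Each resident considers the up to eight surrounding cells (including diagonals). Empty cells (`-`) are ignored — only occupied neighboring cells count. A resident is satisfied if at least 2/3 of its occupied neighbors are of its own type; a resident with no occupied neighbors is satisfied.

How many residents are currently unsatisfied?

5

Row 1: (1,3)1 1/1 ✓
Row 2: (2,1)1 1/2 ✗ · (2,3)1 2/3 ✓
Row 3: (3,1)1 2/3 ✓ · (3,2)2 1/5 ✗ · (3,4)1 1/2 ✗
Row 4: (4,2)1 1/3 ✗ · (4,3)2 1/3 ✗
Unsatisfied: (2,1), (3,2), (3,4), (4,2), (4,3) — 5 in total.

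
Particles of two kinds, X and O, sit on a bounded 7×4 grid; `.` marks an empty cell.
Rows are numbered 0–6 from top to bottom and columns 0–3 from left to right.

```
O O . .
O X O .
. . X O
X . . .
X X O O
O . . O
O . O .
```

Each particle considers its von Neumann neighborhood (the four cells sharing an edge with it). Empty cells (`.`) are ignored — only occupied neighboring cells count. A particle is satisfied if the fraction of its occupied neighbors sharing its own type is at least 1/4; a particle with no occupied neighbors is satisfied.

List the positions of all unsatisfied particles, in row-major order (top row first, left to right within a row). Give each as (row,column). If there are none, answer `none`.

(1,1), (1,2), (2,2), (2,3)

(0,0)O 2/2 ok
(0,1)O 1/2 ok
(1,0)O 1/2 ok
(1,1)X 0/3 unhappy
(1,2)O 0/2 unhappy
(2,2)X 0/2 unhappy
(2,3)O 0/1 unhappy
(3,0)X 1/1 ok
(4,0)X 2/3 ok
(4,1)X 1/2 ok
(4,2)O 1/2 ok
(4,3)O 2/2 ok
(5,0)O 1/2 ok
(5,3)O 1/1 ok
(6,0)O 1/1 ok
(6,2)O 0/0 ok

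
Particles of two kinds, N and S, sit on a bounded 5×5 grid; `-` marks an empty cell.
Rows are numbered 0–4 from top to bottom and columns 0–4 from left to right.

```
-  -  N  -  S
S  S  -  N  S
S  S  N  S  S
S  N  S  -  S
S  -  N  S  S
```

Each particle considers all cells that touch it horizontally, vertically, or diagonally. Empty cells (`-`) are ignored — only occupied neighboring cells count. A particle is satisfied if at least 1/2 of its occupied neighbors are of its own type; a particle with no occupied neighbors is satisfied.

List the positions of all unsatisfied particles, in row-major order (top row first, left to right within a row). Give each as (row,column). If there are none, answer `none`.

(1,3), (2,2), (3,1), (4,2)

(0,2)N 1/2 ✓
(0,4)S 1/2 ✓
(1,0)S 3/3 ✓
(1,1)S 3/5 ✓
(1,3)N 2/6 ✗
(1,4)S 3/4 ✓
(2,0)S 4/5 ✓
(2,1)S 5/7 ✓
(2,2)N 2/6 ✗
(2,3)S 4/6 ✓
(2,4)S 3/4 ✓
(3,0)S 3/4 ✓
(3,1)N 2/7 ✗
(3,2)S 3/6 ✓
(3,4)S 4/4 ✓
(4,0)S 1/2 ✓
(4,2)N 1/3 ✗
(4,3)S 3/4 ✓
(4,4)S 2/2 ✓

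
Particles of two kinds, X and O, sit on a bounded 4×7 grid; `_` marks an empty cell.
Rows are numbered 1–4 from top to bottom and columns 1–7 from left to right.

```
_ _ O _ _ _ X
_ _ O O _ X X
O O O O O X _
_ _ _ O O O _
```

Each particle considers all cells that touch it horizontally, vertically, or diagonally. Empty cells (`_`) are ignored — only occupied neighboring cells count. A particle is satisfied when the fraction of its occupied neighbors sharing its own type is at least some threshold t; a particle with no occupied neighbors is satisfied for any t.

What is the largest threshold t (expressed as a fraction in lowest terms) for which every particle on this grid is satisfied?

Row 1: (1,3)O 2/2 · (1,7)X 2/2
Row 2: (2,3)O 5/5 · (2,4)O 5/5 · (2,6)X 3/4 · (2,7)X 3/3
Row 3: (3,1)O 1/1 · (3,2)O 3/3 · (3,3)O 5/5 · (3,4)O 6/6 · (3,5)O 5/7 · (3,6)X 2/5
Row 4: (4,4)O 4/4 · (4,5)O 4/5 · (4,6)O 2/3
The smallest same-type fraction is 2/5 at (3,6), which reduces to 2/5. Any threshold above that leaves this particle unsatisfied.

2/5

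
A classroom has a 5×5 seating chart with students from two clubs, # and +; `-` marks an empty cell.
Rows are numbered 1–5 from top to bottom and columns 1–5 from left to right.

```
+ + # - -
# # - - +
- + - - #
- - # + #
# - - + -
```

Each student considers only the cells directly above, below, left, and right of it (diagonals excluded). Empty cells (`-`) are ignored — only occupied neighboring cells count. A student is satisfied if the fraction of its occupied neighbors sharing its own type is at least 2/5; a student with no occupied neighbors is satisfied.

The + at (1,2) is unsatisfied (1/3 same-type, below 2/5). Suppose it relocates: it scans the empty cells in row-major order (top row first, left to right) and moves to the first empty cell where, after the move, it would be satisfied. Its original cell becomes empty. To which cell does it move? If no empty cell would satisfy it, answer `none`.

(1,5)

Vacating (1,2). Empty cells in order:
  (1,4): 0/1 same-type → still unsatisfied.
  (1,5): 1/1 same-type → satisfied — stop here.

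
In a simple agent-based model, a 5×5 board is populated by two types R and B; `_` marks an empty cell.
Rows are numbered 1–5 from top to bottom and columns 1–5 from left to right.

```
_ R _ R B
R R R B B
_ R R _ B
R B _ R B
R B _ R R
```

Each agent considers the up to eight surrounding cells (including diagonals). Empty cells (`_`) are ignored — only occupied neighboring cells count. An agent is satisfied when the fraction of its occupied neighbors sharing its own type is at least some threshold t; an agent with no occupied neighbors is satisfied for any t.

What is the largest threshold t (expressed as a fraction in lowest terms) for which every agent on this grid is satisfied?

1/5

(1,2)R 3/3
(1,4)R 1/4
(1,5)B 2/3
(2,1)R 3/3
(2,2)R 5/5
(2,3)R 5/6
(2,4)B 3/6
(2,5)B 3/4
(3,2)R 5/6
(3,3)R 4/6
(3,5)B 3/4
(4,1)R 2/4
(4,2)B 1/5
(4,4)R 3/5
(4,5)B 1/4
(5,1)R 1/3
(5,2)B 1/3
(5,4)R 2/3
(5,5)R 2/3
The smallest same-type fraction is 1/5 at (4,2), which reduces to 1/5. Any threshold above that leaves this agent unsatisfied.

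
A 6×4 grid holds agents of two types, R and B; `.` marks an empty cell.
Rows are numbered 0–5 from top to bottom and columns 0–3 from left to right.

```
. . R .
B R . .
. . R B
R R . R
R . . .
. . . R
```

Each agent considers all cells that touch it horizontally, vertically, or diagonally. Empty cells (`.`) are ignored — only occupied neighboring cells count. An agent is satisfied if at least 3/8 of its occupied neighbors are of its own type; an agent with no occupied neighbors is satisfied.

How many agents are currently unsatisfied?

2

(0,2)R 1/1 ✓
(1,0)B 0/1 ✗
(1,1)R 2/3 ✓
(2,2)R 3/4 ✓
(2,3)B 0/2 ✗
(3,0)R 2/2 ✓
(3,1)R 3/3 ✓
(3,3)R 1/2 ✓
(4,0)R 2/2 ✓
(5,3)R 0/0 ✓
Unsatisfied: (1,0), (2,3) — 2 in total.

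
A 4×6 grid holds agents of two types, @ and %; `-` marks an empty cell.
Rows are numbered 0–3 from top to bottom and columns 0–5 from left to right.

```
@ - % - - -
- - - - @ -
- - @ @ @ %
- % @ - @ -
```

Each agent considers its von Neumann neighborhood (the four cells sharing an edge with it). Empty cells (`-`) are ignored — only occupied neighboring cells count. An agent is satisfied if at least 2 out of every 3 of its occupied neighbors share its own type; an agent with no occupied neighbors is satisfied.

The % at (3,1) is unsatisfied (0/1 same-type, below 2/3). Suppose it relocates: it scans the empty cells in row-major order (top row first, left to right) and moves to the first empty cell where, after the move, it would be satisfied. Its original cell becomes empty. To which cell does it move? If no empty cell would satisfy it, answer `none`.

Vacating (3,1). Empty cells in order:
  (0,1): 1/2 same-type → still unsatisfied.
  (0,3): 1/1 same-type → satisfied — stop here.

(0,3)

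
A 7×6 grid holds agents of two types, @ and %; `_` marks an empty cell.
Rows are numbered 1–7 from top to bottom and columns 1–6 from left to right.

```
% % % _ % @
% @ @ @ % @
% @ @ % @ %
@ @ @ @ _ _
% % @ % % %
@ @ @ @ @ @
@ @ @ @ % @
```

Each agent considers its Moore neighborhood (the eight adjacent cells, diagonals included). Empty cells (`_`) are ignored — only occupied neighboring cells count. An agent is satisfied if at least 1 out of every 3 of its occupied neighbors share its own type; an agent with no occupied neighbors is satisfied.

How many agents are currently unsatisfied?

8

Row 1: (1,1)% 2/3 ✓ · (1,2)% 3/5 ✓ · (1,3)% 1/4 ✗ · (1,5)% 1/4 ✗ · (1,6)@ 1/3 ✓
Row 2: (2,1)% 3/5 ✓ · (2,2)@ 3/8 ✓ · (2,3)@ 4/7 ✓ · (2,4)@ 3/7 ✓ · (2,5)% 3/7 ✓ · (2,6)@ 2/5 ✓
Row 3: (3,1)% 1/5 ✗ · (3,2)@ 6/8 ✓ · (3,3)@ 7/8 ✓ · (3,4)% 1/7 ✗ · (3,5)@ 3/6 ✓ · (3,6)% 1/3 ✓
Row 4: (4,1)@ 2/5 ✓ · (4,2)@ 5/8 ✓ · (4,3)@ 5/8 ✓ · (4,4)@ 4/7 ✓
Row 5: (5,1)% 1/5 ✗ · (5,2)% 1/8 ✗ · (5,3)@ 6/8 ✓ · (5,4)% 1/7 ✗ · (5,5)% 2/6 ✓ · (5,6)% 1/3 ✓
Row 6: (6,1)@ 3/5 ✓ · (6,2)@ 6/8 ✓ · (6,3)@ 6/8 ✓ · (6,4)@ 5/8 ✓ · (6,5)@ 4/8 ✓ · (6,6)@ 2/5 ✓
Row 7: (7,1)@ 3/3 ✓ · (7,2)@ 5/5 ✓ · (7,3)@ 5/5 ✓ · (7,4)@ 4/5 ✓ · (7,5)% 0/5 ✗ · (7,6)@ 2/3 ✓
Unsatisfied: (1,3), (1,5), (3,1), (3,4), (5,1), (5,2), (5,4), (7,5) — 8 in total.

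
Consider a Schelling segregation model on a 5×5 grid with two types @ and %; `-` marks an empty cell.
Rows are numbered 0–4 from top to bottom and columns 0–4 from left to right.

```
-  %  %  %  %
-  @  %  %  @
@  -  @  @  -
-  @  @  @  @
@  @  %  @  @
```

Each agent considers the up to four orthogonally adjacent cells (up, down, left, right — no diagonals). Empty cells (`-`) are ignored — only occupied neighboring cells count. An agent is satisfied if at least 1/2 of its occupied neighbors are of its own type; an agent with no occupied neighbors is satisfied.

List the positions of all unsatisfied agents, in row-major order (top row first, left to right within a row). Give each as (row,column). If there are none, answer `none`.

(0,1)% 1/2 satisfied
(0,2)% 3/3 satisfied
(0,3)% 3/3 satisfied
(0,4)% 1/2 satisfied
(1,1)@ 0/2 not
(1,2)% 2/4 satisfied
(1,3)% 2/4 satisfied
(1,4)@ 0/2 not
(2,0)@ 0/0 satisfied
(2,2)@ 2/3 satisfied
(2,3)@ 2/3 satisfied
(3,1)@ 2/2 satisfied
(3,2)@ 3/4 satisfied
(3,3)@ 4/4 satisfied
(3,4)@ 2/2 satisfied
(4,0)@ 1/1 satisfied
(4,1)@ 2/3 satisfied
(4,2)% 0/3 not
(4,3)@ 2/3 satisfied
(4,4)@ 2/2 satisfied

(1,1), (1,4), (4,2)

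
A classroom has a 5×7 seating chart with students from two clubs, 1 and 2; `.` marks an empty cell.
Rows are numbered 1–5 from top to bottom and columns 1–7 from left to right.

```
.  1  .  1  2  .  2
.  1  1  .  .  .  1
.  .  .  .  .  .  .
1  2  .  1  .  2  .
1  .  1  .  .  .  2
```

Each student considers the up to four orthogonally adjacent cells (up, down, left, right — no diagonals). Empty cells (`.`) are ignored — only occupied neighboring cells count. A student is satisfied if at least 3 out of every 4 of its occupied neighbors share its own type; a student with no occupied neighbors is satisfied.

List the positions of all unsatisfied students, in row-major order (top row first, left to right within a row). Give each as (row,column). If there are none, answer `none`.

(1,4), (1,5), (1,7), (2,7), (4,1), (4,2)

Row 1: (1,2)1 1/1 satisfied · (1,4)1 0/1 not · (1,5)2 0/1 not · (1,7)2 0/1 not
Row 2: (2,2)1 2/2 satisfied · (2,3)1 1/1 satisfied · (2,7)1 0/1 not
Row 4: (4,1)1 1/2 not · (4,2)2 0/1 not · (4,4)1 0/0 satisfied · (4,6)2 0/0 satisfied
Row 5: (5,1)1 1/1 satisfied · (5,3)1 0/0 satisfied · (5,7)2 0/0 satisfied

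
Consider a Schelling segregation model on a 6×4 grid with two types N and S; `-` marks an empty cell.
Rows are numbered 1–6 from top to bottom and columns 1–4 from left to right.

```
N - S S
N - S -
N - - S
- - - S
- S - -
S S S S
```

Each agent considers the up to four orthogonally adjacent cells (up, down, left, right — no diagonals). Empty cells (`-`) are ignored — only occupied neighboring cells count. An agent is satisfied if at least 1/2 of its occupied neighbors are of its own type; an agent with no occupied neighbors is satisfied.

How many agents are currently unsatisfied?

0

Row 1: (1,1)N 1/1 satisfied · (1,3)S 2/2 satisfied · (1,4)S 1/1 satisfied
Row 2: (2,1)N 2/2 satisfied · (2,3)S 1/1 satisfied
Row 3: (3,1)N 1/1 satisfied · (3,4)S 1/1 satisfied
Row 4: (4,4)S 1/1 satisfied
Row 5: (5,2)S 1/1 satisfied
Row 6: (6,1)S 1/1 satisfied · (6,2)S 3/3 satisfied · (6,3)S 2/2 satisfied · (6,4)S 1/1 satisfied
Every one meets the threshold.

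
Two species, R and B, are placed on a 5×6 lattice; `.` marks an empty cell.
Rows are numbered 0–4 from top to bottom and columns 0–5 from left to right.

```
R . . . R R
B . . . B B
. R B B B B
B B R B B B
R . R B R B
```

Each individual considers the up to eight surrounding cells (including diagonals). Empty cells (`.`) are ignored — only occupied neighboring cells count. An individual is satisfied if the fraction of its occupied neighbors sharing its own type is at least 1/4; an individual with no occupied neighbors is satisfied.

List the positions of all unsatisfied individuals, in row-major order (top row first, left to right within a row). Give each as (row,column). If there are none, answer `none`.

(0,0), (1,0), (2,1), (4,0), (4,4)

(0,0)R 0/1 ✗
(0,4)R 1/3 ✓
(0,5)R 1/3 ✓
(1,0)B 0/2 ✗
(1,4)B 4/6 ✓
(1,5)B 3/5 ✓
(2,1)R 1/5 ✗
(2,2)B 3/5 ✓
(2,3)B 5/6 ✓
(2,4)B 7/7 ✓
(2,5)B 5/5 ✓
(3,0)B 1/3 ✓
(3,1)B 2/6 ✓
(3,2)R 2/7 ✓
(3,3)B 5/8 ✓
(3,4)B 7/8 ✓
(3,5)B 4/5 ✓
(4,0)R 0/2 ✗
(4,2)R 1/4 ✓
(4,3)B 2/5 ✓
(4,4)R 0/5 ✗
(4,5)B 2/3 ✓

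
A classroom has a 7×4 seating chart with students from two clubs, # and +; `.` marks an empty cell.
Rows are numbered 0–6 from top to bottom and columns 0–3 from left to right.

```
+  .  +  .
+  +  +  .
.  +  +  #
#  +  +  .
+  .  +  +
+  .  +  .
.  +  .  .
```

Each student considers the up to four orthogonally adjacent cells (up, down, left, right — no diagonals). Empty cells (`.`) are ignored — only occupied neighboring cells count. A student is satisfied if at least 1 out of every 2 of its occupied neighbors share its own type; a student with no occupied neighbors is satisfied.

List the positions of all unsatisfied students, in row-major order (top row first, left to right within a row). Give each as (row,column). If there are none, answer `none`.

(0,0)+ 1/1 satisfied
(0,2)+ 1/1 satisfied
(1,0)+ 2/2 satisfied
(1,1)+ 3/3 satisfied
(1,2)+ 3/3 satisfied
(2,1)+ 3/3 satisfied
(2,2)+ 3/4 satisfied
(2,3)# 0/1 not
(3,0)# 0/2 not
(3,1)+ 2/3 satisfied
(3,2)+ 3/3 satisfied
(4,0)+ 1/2 satisfied
(4,2)+ 3/3 satisfied
(4,3)+ 1/1 satisfied
(5,0)+ 1/1 satisfied
(5,2)+ 1/1 satisfied
(6,1)+ 0/0 satisfied

(2,3), (3,0)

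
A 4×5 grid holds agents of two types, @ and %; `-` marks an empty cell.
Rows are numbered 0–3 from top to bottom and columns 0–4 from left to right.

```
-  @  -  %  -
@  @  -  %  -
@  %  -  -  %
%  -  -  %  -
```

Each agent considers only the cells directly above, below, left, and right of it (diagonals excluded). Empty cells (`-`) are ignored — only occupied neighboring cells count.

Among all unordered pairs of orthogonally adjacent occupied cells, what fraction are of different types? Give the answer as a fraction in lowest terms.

Scan each occupied cell's neighbors to the right and below so each pair is counted once.
From row 0: 0 unlike of 2 pairs (running 0/2).
From row 1: 1 unlike of 3 pairs (running 1/5).
From row 2: 2 unlike of 2 pairs (running 3/7).
Total adjacent occupied pairs: 7; unlike-type pairs: 3.
3/7 is already in lowest terms.

3/7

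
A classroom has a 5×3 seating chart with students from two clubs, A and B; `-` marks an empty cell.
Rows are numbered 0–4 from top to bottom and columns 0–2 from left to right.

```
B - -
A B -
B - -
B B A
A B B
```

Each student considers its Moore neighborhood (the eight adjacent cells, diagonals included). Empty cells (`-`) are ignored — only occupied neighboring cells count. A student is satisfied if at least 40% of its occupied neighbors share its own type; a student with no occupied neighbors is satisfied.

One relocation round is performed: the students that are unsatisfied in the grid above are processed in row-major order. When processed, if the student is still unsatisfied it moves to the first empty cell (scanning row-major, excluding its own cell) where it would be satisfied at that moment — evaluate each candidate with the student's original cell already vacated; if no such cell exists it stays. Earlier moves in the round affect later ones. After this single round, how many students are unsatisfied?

Initially unsatisfied (in order): (1,0), (3,2), (4,0).
  (1,0): no empty cell satisfies it; stays.
  (3,2): no empty cell satisfies it; stays.
  (4,0): no empty cell satisfies it; stays.
Resulting grid:
B - -
A B -
B - -
B B A
A B B
Unsatisfied now: (1,0), (3,2), (4,0).

3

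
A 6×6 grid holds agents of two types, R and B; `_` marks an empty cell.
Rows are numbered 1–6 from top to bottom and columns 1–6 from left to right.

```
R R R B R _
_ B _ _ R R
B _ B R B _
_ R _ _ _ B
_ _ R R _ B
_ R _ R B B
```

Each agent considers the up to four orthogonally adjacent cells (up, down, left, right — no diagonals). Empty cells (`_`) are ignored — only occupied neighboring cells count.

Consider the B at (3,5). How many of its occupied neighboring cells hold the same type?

Occupied neighbors of (3,5): (2,5)=R, (3,4)=R.
Same type (B): 0 of 2.

0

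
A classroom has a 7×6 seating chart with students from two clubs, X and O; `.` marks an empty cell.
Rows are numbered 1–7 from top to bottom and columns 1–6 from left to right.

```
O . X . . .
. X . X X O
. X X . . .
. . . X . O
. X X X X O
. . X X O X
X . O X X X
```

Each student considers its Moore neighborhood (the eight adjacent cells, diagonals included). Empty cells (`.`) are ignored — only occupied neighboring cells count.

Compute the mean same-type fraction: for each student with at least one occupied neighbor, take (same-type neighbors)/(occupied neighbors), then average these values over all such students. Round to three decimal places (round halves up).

(1,1)O 0/1
(1,3)X 2/2
(2,2)X 3/4
(2,4)X 3/3
(2,5)X 1/2
(2,6)O 0/1
(3,2)X 2/2
(3,3)X 4/4
(4,4)X 4/4
(4,6)O 1/2
(5,2)X 2/2
(5,3)X 5/5
(5,4)X 5/6
(5,5)X 4/7
(5,6)O 2/4
(6,3)X 5/6
(6,4)X 6/8
(6,5)O 1/8
(6,6)X 3/5
(7,1)X — no occupied neighbors
(7,3)O 0/3
(7,4)X 3/5
(7,5)X 4/5
(7,6)X 2/3
Sum over 23 students: 0/1 + 2/2 + 3/4 + 3/3 + 1/2 + 0/1 + 2/2 + 4/4 + 4/4 + 1/2 + 2/2 + 5/5 + 5/6 + 4/7 + 2/4 + 5/6 + 6/8 + 1/8 + 3/5 + 0/3 + 3/5 + 4/5 + 2/3 = 2525/168; mean = 2525/168 ÷ 23 = 2525/3864 = 0.653467… → 0.653.

0.653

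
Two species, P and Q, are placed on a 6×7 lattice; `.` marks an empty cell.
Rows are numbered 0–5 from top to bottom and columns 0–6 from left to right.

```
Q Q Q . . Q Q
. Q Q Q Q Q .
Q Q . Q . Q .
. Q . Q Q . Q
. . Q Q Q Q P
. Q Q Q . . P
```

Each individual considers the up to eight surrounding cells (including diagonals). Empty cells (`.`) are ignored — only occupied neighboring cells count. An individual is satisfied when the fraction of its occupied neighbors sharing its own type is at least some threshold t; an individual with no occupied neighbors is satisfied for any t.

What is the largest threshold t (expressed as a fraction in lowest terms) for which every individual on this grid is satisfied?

(0,0)Q 2/2
(0,1)Q 4/4
(0,2)Q 4/4
(0,5)Q 3/3
(0,6)Q 2/2
(1,1)Q 6/6
(1,2)Q 6/6
(1,3)Q 4/4
(1,4)Q 5/5
(1,5)Q 4/4
(2,0)Q 3/3
(2,1)Q 4/4
(2,3)Q 5/5
(2,5)Q 4/4
(3,1)Q 3/3
(3,3)Q 5/5
(3,4)Q 6/6
(3,6)Q 2/3
(4,2)Q 6/6
(4,3)Q 6/6
(4,4)Q 5/5
(4,5)Q 3/5
(4,6)P 1/3
(5,1)Q 2/2
(5,2)Q 4/4
(5,3)Q 4/4
(5,6)P 1/2
The smallest same-type fraction is 1/3 at (4,6), which reduces to 1/3. Any threshold above that leaves this individual unsatisfied.

1/3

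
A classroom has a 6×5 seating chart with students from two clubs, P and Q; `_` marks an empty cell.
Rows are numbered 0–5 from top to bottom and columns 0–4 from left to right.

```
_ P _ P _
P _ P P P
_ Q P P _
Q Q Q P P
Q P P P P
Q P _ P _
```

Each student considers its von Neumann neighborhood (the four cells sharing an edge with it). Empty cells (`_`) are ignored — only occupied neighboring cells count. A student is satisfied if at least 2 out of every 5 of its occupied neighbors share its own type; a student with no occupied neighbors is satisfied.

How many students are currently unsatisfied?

1

Row 0: (0,1)P 0/0 ✓ · (0,3)P 1/1 ✓
Row 1: (1,0)P 0/0 ✓ · (1,2)P 2/2 ✓ · (1,3)P 4/4 ✓ · (1,4)P 1/1 ✓
Row 2: (2,1)Q 1/2 ✓ · (2,2)P 2/4 ✓ · (2,3)P 3/3 ✓
Row 3: (3,0)Q 2/2 ✓ · (3,1)Q 3/4 ✓ · (3,2)Q 1/4 ✗ · (3,3)P 3/4 ✓ · (3,4)P 2/2 ✓
Row 4: (4,0)Q 2/3 ✓ · (4,1)P 2/4 ✓ · (4,2)P 2/3 ✓ · (4,3)P 4/4 ✓ · (4,4)P 2/2 ✓
Row 5: (5,0)Q 1/2 ✓ · (5,1)P 1/2 ✓ · (5,3)P 1/1 ✓
Unsatisfied: (3,2) — 1 in total.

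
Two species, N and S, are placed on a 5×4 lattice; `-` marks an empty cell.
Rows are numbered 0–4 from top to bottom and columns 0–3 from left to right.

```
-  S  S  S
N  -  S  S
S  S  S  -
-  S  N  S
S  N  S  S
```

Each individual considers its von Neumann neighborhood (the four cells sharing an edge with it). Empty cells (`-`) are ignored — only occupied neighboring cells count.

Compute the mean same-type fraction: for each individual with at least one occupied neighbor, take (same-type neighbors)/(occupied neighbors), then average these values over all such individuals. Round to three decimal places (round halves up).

(0,1)S 1/1
(0,2)S 3/3
(0,3)S 2/2
(1,0)N 0/1
(1,2)S 3/3
(1,3)S 2/2
(2,0)S 1/2
(2,1)S 3/3
(2,2)S 2/3
(3,1)S 1/3
(3,2)N 0/4
(3,3)S 1/2
(4,0)S 0/1
(4,1)N 0/3
(4,2)S 1/3
(4,3)S 2/2
Sum over 16 individuals: 1/1 + 3/3 + 2/2 + 0/1 + 3/3 + 2/2 + 1/2 + 3/3 + 2/3 + 1/3 + 0/4 + 1/2 + 0/1 + 0/3 + 1/3 + 2/2 = 28/3; mean = 28/3 ÷ 16 = 7/12 = 0.583333… → 0.583.

0.583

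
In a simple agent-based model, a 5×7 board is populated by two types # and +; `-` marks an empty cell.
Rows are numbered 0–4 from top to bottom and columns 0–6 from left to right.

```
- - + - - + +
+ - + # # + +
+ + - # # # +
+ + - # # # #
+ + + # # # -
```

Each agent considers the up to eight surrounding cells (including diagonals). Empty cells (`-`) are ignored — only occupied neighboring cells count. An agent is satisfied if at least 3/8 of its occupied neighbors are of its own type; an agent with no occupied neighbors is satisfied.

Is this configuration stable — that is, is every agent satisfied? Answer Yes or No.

Yes

(0,2)+ 1/2 ✓
(0,5)+ 3/4 ✓
(0,6)+ 3/3 ✓
(1,0)+ 2/2 ✓
(1,2)+ 2/4 ✓
(1,3)# 3/5 ✓
(1,4)# 4/6 ✓
(1,5)+ 4/7 ✓
(1,6)+ 4/5 ✓
(2,0)+ 4/4 ✓
(2,1)+ 5/5 ✓
(2,3)# 5/6 ✓
(2,4)# 7/8 ✓
(2,5)# 5/8 ✓
(2,6)+ 2/5 ✓
(3,0)+ 5/5 ✓
(3,1)+ 6/6 ✓
(3,3)# 5/6 ✓
(3,4)# 8/8 ✓
(3,5)# 6/7 ✓
(3,6)# 3/4 ✓
(4,0)+ 3/3 ✓
(4,1)+ 4/4 ✓
(4,2)+ 2/4 ✓
(4,3)# 3/4 ✓
(4,4)# 5/5 ✓
(4,5)# 4/4 ✓
All meet the threshold, so the configuration is stable.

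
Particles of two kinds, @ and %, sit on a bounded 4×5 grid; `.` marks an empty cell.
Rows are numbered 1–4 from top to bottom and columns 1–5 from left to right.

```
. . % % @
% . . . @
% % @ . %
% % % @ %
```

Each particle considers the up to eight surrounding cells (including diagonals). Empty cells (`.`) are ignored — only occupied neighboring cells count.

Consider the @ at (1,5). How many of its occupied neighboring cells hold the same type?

Occupied neighbors of (1,5): (1,4)=%, (2,5)=@.
Same type (@): 1 of 2.

1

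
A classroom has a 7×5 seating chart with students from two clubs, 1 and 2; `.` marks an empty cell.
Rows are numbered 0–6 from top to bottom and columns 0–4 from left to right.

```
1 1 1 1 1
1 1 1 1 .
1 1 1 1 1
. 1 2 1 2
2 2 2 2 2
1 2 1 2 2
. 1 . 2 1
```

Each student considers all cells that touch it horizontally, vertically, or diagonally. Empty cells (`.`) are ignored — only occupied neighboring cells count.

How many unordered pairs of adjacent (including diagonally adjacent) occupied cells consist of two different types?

27

Scan each occupied cell's neighbors to the right and below (and the two forward diagonals) so each pair is counted once.
From row 0: 0 unlike of 15 pairs (running 0/15).
From row 1: 0 unlike of 14 pairs (running 0/29).
From row 2: 5 unlike of 15 pairs (running 5/44).
From row 3: 9 unlike of 14 pairs (running 14/58).
From row 4: 5 unlike of 17 pairs (running 19/75).
From row 5: 7 unlike of 12 pairs (running 26/87).
From row 6: 1 unlike of 1 pairs (running 27/88).
Total adjacent occupied pairs: 88; unlike-type pairs: 27.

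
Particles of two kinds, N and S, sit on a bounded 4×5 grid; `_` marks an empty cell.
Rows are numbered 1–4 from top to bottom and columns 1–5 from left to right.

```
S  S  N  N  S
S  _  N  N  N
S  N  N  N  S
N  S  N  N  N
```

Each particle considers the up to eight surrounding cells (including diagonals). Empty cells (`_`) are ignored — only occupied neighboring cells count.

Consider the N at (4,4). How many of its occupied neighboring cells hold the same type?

Occupied neighbors of (4,4): (3,3)=N, (3,4)=N, (3,5)=S, (4,3)=N, (4,5)=N.
Same type (N): 4 of 5.

4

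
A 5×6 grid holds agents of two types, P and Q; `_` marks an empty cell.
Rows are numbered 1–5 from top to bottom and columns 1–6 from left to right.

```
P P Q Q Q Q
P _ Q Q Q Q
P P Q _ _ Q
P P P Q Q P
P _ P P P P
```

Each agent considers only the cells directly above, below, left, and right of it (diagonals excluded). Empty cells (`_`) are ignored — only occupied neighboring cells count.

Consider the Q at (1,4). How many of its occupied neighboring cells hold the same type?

3

Occupied neighbors of (1,4): (2,4)=Q, (1,3)=Q, (1,5)=Q.
Same type (Q): 3 of 3.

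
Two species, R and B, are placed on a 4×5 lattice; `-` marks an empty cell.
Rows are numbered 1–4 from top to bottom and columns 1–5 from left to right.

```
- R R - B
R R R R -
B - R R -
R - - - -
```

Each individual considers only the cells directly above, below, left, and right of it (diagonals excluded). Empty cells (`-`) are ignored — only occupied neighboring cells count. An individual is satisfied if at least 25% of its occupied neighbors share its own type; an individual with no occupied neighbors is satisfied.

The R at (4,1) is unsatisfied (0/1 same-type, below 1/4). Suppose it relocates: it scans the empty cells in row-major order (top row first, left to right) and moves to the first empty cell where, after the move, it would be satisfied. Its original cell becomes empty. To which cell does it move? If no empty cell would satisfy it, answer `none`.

(1,1)

Vacating (4,1). Empty cells in order:
  (1,1): 2/2 same-type → satisfied — stop here.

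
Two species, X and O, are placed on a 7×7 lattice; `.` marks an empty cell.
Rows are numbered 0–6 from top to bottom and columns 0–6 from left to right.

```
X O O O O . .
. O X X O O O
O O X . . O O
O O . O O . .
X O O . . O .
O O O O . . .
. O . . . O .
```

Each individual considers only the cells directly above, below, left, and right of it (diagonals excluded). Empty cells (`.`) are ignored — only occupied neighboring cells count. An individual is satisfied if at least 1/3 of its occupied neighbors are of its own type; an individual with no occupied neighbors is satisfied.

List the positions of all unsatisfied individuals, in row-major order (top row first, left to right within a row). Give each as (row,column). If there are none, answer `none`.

(0,0)X 0/1 not
(0,1)O 2/3 satisfied
(0,2)O 2/3 satisfied
(0,3)O 2/3 satisfied
(0,4)O 2/2 satisfied
(1,1)O 2/3 satisfied
(1,2)X 2/4 satisfied
(1,3)X 1/3 satisfied
(1,4)O 2/3 satisfied
(1,5)O 3/3 satisfied
(1,6)O 2/2 satisfied
(2,0)O 2/2 satisfied
(2,1)O 3/4 satisfied
(2,2)X 1/2 satisfied
(2,5)O 2/2 satisfied
(2,6)O 2/2 satisfied
(3,0)O 2/3 satisfied
(3,1)O 3/3 satisfied
(3,3)O 1/1 satisfied
(3,4)O 1/1 satisfied
(4,0)X 0/3 not
(4,1)O 3/4 satisfied
(4,2)O 2/2 satisfied
(4,5)O 0/0 satisfied
(5,0)O 1/2 satisfied
(5,1)O 4/4 satisfied
(5,2)O 3/3 satisfied
(5,3)O 1/1 satisfied
(6,1)O 1/1 satisfied
(6,5)O 0/0 satisfied

(0,0), (4,0)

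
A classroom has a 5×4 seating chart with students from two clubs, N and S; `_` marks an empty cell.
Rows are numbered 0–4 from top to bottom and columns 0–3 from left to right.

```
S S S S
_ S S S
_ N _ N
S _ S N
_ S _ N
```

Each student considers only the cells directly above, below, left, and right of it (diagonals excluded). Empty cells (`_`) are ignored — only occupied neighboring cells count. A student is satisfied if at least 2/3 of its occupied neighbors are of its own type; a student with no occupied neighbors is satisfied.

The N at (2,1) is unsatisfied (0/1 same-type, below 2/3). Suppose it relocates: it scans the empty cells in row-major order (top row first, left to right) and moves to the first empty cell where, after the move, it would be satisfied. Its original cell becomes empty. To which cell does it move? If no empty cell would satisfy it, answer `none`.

none

Vacating (2,1). Empty cells in order:
  (1,0): 0/2 same-type → still unsatisfied.
  (2,0): 0/1 same-type → still unsatisfied.
  (2,2): 1/3 same-type → still unsatisfied.
  (3,1): 0/3 same-type → still unsatisfied.
  (4,0): 0/2 same-type → still unsatisfied.
  (4,2): 1/3 same-type → still unsatisfied.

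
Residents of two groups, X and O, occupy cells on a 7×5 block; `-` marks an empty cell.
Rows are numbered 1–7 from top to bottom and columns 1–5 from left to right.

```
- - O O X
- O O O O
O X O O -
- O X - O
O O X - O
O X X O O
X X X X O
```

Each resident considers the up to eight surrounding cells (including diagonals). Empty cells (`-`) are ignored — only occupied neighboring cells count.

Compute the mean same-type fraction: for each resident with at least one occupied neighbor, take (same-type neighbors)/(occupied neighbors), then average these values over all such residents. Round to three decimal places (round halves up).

0.653

Row 1: (1,3)O 4/4 · (1,4)O 4/5 · (1,5)X 0/3
Row 2: (2,2)O 4/5 · (2,3)O 6/7 · (2,4)O 6/7 · (2,5)O 3/4
Row 3: (3,1)O 2/3 · (3,2)X 1/6 · (3,3)O 5/7 · (3,4)O 5/6
Row 4: (4,2)O 4/7 · (4,3)X 2/6 · (4,5)O 2/2
Row 5: (5,1)O 3/4 · (5,2)O 3/7 · (5,3)X 3/6 · (5,5)O 3/3
Row 6: (6,1)O 2/5 · (6,2)X 5/8 · (6,3)X 5/7 · (6,4)O 3/7 · (6,5)O 3/4
Row 7: (7,1)X 2/3 · (7,2)X 4/5 · (7,3)X 4/5 · (7,4)X 2/5 · (7,5)O 2/3
Sum over 28 residents: 4/4 + 4/5 + 0/3 + 4/5 + 6/7 + 6/7 + 3/4 + 2/3 + 1/6 + 5/7 + 5/6 + 4/7 + 2/6 + 2/2 + 3/4 + 3/7 + 3/6 + 3/3 + 2/5 + 5/8 + 5/7 + 3/7 + 3/4 + 2/3 + 4/5 + 4/5 + 2/5 + 2/3 = 3071/168; mean = 3071/168 ÷ 28 = 3071/4704 = 0.652848… → 0.653.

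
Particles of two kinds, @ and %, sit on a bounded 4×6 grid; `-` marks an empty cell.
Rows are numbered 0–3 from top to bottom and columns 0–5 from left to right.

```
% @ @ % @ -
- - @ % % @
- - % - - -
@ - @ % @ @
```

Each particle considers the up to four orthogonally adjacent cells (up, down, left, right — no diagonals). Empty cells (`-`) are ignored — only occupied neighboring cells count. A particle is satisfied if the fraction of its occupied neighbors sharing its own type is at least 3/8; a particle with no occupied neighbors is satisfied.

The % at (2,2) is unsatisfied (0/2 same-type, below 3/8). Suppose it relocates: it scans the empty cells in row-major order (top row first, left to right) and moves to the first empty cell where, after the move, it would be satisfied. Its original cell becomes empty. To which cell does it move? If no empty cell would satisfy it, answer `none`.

(1,0)

Vacating (2,2). Empty cells in order:
  (0,5): 0/2 same-type → still unsatisfied.
  (1,0): 1/1 same-type → satisfied — stop here.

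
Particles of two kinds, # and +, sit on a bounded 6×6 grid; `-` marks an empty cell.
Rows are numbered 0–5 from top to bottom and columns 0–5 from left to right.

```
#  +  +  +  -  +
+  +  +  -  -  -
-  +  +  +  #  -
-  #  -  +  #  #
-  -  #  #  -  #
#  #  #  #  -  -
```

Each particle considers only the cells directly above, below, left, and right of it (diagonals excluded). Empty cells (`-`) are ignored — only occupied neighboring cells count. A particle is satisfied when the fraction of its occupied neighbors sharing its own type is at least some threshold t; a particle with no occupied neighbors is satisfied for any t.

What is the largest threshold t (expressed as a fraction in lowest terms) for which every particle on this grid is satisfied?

(0,0)# 0/2
(0,1)+ 2/3
(0,2)+ 3/3
(0,3)+ 1/1
(0,5)+ — no occupied neighbors
(1,0)+ 1/2
(1,1)+ 4/4
(1,2)+ 3/3
(2,1)+ 2/3
(2,2)+ 3/3
(2,3)+ 2/3
(2,4)# 1/2
(3,1)# 0/1
(3,3)+ 1/3
(3,4)# 2/3
(3,5)# 2/2
(4,2)# 2/2
(4,3)# 2/3
(4,5)# 1/1
(5,0)# 1/1
(5,1)# 2/2
(5,2)# 3/3
(5,3)# 2/2
The smallest same-type fraction is 0/2 at (0,0), which reduces to 0/1. Any threshold above that leaves this particle unsatisfied.

0/1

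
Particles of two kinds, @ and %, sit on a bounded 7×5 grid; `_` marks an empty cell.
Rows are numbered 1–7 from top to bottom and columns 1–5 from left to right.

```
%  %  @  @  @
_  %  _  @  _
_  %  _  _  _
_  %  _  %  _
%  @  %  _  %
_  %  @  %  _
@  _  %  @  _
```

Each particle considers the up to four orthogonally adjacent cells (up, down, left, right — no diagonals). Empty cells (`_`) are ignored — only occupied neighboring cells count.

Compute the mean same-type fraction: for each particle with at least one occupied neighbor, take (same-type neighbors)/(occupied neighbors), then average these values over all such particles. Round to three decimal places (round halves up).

Row 1: (1,1)% 1/1 · (1,2)% 2/3 · (1,3)@ 1/2 · (1,4)@ 3/3 · (1,5)@ 1/1
Row 2: (2,2)% 2/2 · (2,4)@ 1/1
Row 3: (3,2)% 2/2
Row 4: (4,2)% 1/2 · (4,4)% — no occupied neighbors
Row 5: (5,1)% 0/1 · (5,2)@ 0/4 · (5,3)% 0/2 · (5,5)% — no occupied neighbors
Row 6: (6,2)% 0/2 · (6,3)@ 0/4 · (6,4)% 0/2
Row 7: (7,1)@ — no occupied neighbors · (7,3)% 0/2 · (7,4)@ 0/2
Sum over 17 particles: 1/1 + 2/3 + 1/2 + 3/3 + 1/1 + 2/2 + 1/1 + 2/2 + 1/2 + 0/1 + 0/4 + 0/2 + 0/2 + 0/4 + 0/2 + 0/2 + 0/2 = 23/3; mean = 23/3 ÷ 17 = 23/51 = 0.450980… → 0.451.

0.451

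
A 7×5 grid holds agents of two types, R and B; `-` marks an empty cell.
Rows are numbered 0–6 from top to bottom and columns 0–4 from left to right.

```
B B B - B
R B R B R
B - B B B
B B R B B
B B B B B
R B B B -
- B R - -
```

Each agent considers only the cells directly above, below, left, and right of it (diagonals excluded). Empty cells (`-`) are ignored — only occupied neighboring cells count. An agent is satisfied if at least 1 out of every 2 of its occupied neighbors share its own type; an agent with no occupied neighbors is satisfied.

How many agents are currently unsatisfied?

10

(0,0)B 1/2 ✓
(0,1)B 3/3 ✓
(0,2)B 1/2 ✓
(0,4)B 0/1 ✗
(1,0)R 0/3 ✗
(1,1)B 1/3 ✗
(1,2)R 0/4 ✗
(1,3)B 1/3 ✗
(1,4)R 0/3 ✗
(2,0)B 1/2 ✓
(2,2)B 1/3 ✗
(2,3)B 4/4 ✓
(2,4)B 2/3 ✓
(3,0)B 3/3 ✓
(3,1)B 2/3 ✓
(3,2)R 0/4 ✗
(3,3)B 3/4 ✓
(3,4)B 3/3 ✓
(4,0)B 2/3 ✓
(4,1)B 4/4 ✓
(4,2)B 3/4 ✓
(4,3)B 4/4 ✓
(4,4)B 2/2 ✓
(5,0)R 0/2 ✗
(5,1)B 3/4 ✓
(5,2)B 3/4 ✓
(5,3)B 2/2 ✓
(6,1)B 1/2 ✓
(6,2)R 0/2 ✗
Unsatisfied: (0,4), (1,0), (1,1), (1,2), (1,3), (1,4), (2,2), (3,2), (5,0), (6,2) — 10 in total.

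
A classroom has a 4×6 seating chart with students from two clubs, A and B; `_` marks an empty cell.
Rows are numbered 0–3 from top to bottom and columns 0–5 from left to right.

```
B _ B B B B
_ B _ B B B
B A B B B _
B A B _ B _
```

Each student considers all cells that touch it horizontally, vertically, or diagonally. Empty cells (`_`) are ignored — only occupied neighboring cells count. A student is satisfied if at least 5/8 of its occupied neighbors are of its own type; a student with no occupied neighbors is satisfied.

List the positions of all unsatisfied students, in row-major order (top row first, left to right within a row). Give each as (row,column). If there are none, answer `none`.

(2,0), (2,1), (3,0), (3,1), (3,2)

Row 0: (0,0)B 1/1 ✓ · (0,2)B 3/3 ✓ · (0,3)B 4/4 ✓ · (0,4)B 5/5 ✓ · (0,5)B 3/3 ✓
Row 1: (1,1)B 4/5 ✓ · (1,3)B 7/7 ✓ · (1,4)B 7/7 ✓ · (1,5)B 4/4 ✓
Row 2: (2,0)B 2/4 ✗ · (2,1)A 1/6 ✗ · (2,2)B 4/6 ✓ · (2,3)B 6/6 ✓ · (2,4)B 5/5 ✓
Row 3: (3,0)B 1/3 ✗ · (3,1)A 1/5 ✗ · (3,2)B 2/4 ✗ · (3,4)B 2/2 ✓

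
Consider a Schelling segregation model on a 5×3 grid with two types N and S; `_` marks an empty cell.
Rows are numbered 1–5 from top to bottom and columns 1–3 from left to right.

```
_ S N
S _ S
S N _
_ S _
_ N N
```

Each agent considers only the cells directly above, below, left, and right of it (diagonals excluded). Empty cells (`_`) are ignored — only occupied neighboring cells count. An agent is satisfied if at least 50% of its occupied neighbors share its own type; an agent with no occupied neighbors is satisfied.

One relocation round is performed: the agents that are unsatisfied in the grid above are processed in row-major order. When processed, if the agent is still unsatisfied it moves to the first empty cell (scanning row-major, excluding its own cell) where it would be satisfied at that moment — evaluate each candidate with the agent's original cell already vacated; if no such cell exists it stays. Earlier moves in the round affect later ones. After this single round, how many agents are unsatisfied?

0

Initially unsatisfied (in order): (1,2), (1,3), (2,3), (3,2), (4,2).
  (1,2) → (1,1).
  (1,3) → (3,3).
  (2,3) → (1,2).
  (3,2) → (2,3).
  (4,2) → (1,3).
Resulting grid:
S S S
S _ N
S _ N
_ _ _
_ N N
All satisfied now.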